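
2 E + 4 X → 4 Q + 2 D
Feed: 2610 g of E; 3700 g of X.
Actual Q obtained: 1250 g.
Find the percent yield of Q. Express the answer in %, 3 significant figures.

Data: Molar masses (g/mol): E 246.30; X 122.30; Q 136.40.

n(E) = 2610 / 246.30 = 10.60 mol
n(X) = 3700 / 122.30 = 30.25 mol
n/ν for E = 10.60/2 = 5.300
n/ν for X = 30.25/4 = 7.563
Smallest n/ν is E → limiting reagent.
theoretical n(Q) = (4/2) × 10.60 = 21.20 mol → 2892 g
% yield = 1250 / 2892 × 100 = 43.22 %

43.2 %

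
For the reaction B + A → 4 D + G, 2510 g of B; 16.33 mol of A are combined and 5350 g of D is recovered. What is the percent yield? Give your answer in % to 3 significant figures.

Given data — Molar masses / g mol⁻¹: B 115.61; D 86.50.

94.7 %

n(B) = 2510 / 115.61 = 21.71 mol
n(A) = 16.33 mol
n/ν for B = 21.71/1 = 21.71
n/ν for A = 16.33/1 = 16.33
Smallest n/ν is A → limiting reagent.
theoretical n(D) = (4/1) × 16.33 = 65.32 mol → 5650 g
% yield = 5350 / 5650 × 100 = 94.69 %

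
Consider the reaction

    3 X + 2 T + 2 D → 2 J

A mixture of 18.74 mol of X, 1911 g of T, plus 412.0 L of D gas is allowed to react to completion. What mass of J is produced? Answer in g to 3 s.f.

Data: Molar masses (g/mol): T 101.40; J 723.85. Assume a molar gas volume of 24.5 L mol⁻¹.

n(X) = 18.74 mol
n(T) = 1911 / 101.40 = 18.85 mol
n(D) = 412.0 / 24.5 = 16.82 mol
n/ν for X = 18.74/3 = 6.247
n/ν for T = 18.85/2 = 9.425
n/ν for D = 16.82/2 = 8.410
Smallest n/ν is X → limiting reagent.
n(J) = (2/3) × 18.74 = 12.49 mol
mass = 12.49 × 723.85 = 9041 g

9040 g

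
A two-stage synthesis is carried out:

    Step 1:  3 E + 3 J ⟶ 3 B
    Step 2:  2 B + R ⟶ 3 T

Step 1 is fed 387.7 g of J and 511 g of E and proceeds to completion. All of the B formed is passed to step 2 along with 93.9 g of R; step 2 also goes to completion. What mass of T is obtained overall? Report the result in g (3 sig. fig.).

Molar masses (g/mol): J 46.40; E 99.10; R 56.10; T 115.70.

Step 1:
n(J) = 387.7 / 46.40 = 8.356 mol
n(E) = 511.0 / 99.10 = 5.156 mol
n/ν → J: 2.785, E: 1.719; E is limiting.
n(B) produced = (3/3) × 5.156 = 5.156 mol
Step 2:
n(B) available = 5.156 mol
n(R) = 93.90 / 56.10 = 1.674 mol
n/ν → B: 2.578, R: 1.674; R is limiting.
n(T) = (3/1) × 1.674 = 5.022 mol
mass = 5.022 × 115.70 = 581.0 g

581 g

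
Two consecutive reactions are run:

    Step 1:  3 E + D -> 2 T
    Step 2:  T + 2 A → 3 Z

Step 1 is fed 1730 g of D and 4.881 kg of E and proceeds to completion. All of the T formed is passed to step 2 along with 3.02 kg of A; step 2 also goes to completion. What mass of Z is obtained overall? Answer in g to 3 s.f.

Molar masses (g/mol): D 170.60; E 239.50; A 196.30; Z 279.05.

Step 1:
n(D) = 1730 / 170.60 = 10.14 mol
n(E) = 4.881×1000 / 239.50 = 20.38 mol
n/ν for D = 10.14/1 = 10.14
n/ν for E = 20.38/3 = 6.793
Smallest n/ν is E → limiting reagent.
n(T) produced = (2/3) × 20.38 = 13.59 mol
Step 2:
n(T) available = 13.59 mol
n(A) = 3.020×1000 / 196.30 = 15.38 mol
n/ν for T = 13.59/1 = 13.59
n/ν for A = 15.38/2 = 7.690
Smallest n/ν is A → limiting reagent.
n(Z) = (3/2) × 15.38 = 23.07 mol
mass = 23.07 × 279.05 = 6438 g

6440 g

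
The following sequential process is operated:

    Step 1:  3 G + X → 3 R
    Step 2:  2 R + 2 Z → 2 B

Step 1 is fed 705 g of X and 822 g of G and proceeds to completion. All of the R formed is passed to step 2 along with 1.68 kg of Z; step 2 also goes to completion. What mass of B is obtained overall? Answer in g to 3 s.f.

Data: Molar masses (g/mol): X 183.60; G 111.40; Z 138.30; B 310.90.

2290 g

Step 1:
n(X) = 705.0 / 183.60 = 3.840 mol
n(G) = 822.0 / 111.40 = 7.379 mol
n/ν → X: 3.840, G: 2.460; G is limiting.
n(R) produced = (3/3) × 7.379 = 7.379 mol
Step 2:
n(R) available = 7.379 mol
n(Z) = 1.680×1000 / 138.30 = 12.15 mol
n/ν → R: 3.690, Z: 6.075; R is limiting.
n(B) = (2/2) × 7.379 = 7.379 mol
mass = 7.379 × 310.90 = 2294 g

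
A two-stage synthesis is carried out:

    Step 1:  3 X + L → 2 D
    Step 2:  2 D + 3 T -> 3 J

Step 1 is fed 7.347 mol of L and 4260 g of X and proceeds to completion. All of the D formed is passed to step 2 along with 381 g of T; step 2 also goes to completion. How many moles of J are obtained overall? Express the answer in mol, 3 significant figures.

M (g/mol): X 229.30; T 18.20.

18.6 mol

Step 1:
n(L) = 7.347 mol
n(X) = 4260 / 229.30 = 18.58 mol
n/ν for L = 7.347/1 = 7.347
n/ν for X = 18.58/3 = 6.193
Smallest n/ν is X → limiting reagent.
n(D) produced = (2/3) × 18.58 = 12.39 mol
Step 2:
n(D) available = 12.39 mol
n(T) = 381.0 / 18.20 = 20.93 mol
n/ν for D = 12.39/2 = 6.195
n/ν for T = 20.93/3 = 6.977
Smallest n/ν is D → limiting reagent.
n(J) = (3/2) × 12.39 = 18.59 mol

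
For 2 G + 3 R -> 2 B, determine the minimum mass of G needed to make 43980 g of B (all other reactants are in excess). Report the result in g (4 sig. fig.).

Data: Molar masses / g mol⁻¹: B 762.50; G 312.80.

n(B) = 43980 / 762.50 = 57.68 mol
n(G) = (2/2) × 57.68 = 57.68 mol
mass = 57.68 × 312.80 = 18040 g

18040 g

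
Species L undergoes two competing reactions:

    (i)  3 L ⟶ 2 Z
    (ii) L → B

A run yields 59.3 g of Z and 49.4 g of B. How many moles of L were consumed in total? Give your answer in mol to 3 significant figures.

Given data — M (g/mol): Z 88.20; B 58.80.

n(Z) = 59.3 / 88.20 = 0.6723 mol
n(B) = 49.4 / 58.80 = 0.8401 mol
n(L) via (i) = (3/2)×0.6723 = 1.008 mol
n(L) via (ii) = (1/1)×0.8401 = 0.8401 mol
total n(L) = 1.008 + 0.8401 = 1.848 mol

1.85 mol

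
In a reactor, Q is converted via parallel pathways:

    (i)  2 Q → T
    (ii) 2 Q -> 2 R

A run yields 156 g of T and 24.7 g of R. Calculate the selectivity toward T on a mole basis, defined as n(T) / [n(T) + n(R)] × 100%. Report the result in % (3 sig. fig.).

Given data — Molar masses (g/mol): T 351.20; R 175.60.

75.9 %

n(T) = 156 / 351.20 = 0.4442 mol
n(R) = 24.7 / 175.60 = 0.1407 mol
selectivity = 0.4442/(0.4442+0.1407) × 100 = 75.94 %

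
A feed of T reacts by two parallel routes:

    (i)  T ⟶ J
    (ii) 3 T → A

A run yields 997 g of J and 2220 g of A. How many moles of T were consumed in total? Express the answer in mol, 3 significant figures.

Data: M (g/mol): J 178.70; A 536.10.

18.0 mol

n(J) = 997 / 178.70 = 5.579 mol
n(A) = 2220 / 536.10 = 4.141 mol
n(T) via (i) = (1/1)×5.579 = 5.579 mol
n(T) via (ii) = (3/1)×4.141 = 12.42 mol
total n(T) = 5.579 + 12.42 = 18.00 mol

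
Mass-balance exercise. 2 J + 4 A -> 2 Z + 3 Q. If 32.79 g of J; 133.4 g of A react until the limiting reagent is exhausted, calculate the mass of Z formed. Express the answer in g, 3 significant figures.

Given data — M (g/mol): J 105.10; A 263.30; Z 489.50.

124 g

n(J) = 32.79 / 105.10 = 0.3120 mol
n(A) = 133.4 / 263.30 = 0.5066 mol
n/ν for J = 0.3120/2 = 0.1560
n/ν for A = 0.5066/4 = 0.1267
Smallest n/ν is A → limiting reagent.
n(Z) = (2/4) × 0.5066 = 0.2533 mol
mass = 0.2533 × 489.50 = 124.0 g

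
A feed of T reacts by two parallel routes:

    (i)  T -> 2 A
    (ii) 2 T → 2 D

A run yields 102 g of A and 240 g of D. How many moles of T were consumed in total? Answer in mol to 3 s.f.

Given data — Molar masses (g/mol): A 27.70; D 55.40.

6.17 mol

n(A) = 102 / 27.70 = 3.682 mol
n(D) = 240 / 55.40 = 4.332 mol
n(T) via (i) = (1/2)×3.682 = 1.841 mol
n(T) via (ii) = (2/2)×4.332 = 4.332 mol
total n(T) = 1.841 + 4.332 = 6.173 mol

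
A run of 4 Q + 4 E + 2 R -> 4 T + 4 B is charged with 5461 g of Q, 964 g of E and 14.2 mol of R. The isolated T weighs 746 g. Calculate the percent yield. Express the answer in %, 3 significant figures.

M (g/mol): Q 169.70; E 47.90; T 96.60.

38.4 %

n(Q) = 5461 / 169.70 = 32.18 mol
n(E) = 964.0 / 47.90 = 20.13 mol
n(R) = 14.20 mol
n/ν for Q = 32.18/4 = 8.045
n/ν for E = 20.13/4 = 5.033
n/ν for R = 14.20/2 = 7.100
Smallest n/ν is E → limiting reagent.
theoretical n(T) = (4/4) × 20.13 = 20.13 mol → 1945 g
% yield = 746 / 1945 × 100 = 38.35 %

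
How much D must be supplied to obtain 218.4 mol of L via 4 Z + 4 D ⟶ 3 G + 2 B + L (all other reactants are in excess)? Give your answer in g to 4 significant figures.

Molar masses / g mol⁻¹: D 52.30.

n(L) = 218.4 mol
n(D) = (4/1) × 218.4 = 873.6 mol
mass = 873.6 × 52.30 = 45690 g

45690 g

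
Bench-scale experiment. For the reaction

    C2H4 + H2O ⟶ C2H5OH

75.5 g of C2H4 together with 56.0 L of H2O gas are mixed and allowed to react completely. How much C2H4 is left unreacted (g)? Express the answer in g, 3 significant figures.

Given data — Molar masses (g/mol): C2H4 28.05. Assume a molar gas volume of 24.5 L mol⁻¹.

n(C2H4) = 75.50 / 28.05 = 2.692 mol
n(H2O) = 56.00 / 24.5 = 2.286 mol
n/ν for C2H4 = 2.692/1 = 2.692
n/ν for H2O = 2.286/1 = 2.286
Smallest n/ν is H2O → limiting reagent.
C2H4 consumed = (1/1) × 2.286 = 2.286 mol
C2H4 remaining = 2.692 − 2.286 = 0.4060 mol
mass = 0.4060 × 28.05 = 11.39 g

11.4 g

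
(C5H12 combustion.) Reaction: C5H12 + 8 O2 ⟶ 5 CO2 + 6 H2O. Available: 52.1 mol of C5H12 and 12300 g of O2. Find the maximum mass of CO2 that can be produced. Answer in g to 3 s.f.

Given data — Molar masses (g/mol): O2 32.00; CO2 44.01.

n(C5H12) = 52.10 mol
n(O2) = 12300 / 32.00 = 384.4 mol
n/ν → C5H12: 52.10, O2: 48.05; O2 is limiting.
n(CO2) = (5/8) × 384.4 = 240.3 mol
mass = 240.3 × 44.01 = 10580 g

10600 g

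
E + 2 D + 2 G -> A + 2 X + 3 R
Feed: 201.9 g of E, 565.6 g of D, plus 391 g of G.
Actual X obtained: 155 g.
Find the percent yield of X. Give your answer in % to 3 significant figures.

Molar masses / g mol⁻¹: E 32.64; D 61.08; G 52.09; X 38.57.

n(E) = 201.9 / 32.64 = 6.186 mol
n(D) = 565.6 / 61.08 = 9.260 mol
n(G) = 391.0 / 52.09 = 7.506 mol
n/ν for E = 6.186/1 = 6.186
n/ν for D = 9.260/2 = 4.630
n/ν for G = 7.506/2 = 3.753
Smallest n/ν is G → limiting reagent.
theoretical n(X) = (2/2) × 7.506 = 7.506 mol → 289.5 g
% yield = 155 / 289.5 × 100 = 53.54 %

53.5 %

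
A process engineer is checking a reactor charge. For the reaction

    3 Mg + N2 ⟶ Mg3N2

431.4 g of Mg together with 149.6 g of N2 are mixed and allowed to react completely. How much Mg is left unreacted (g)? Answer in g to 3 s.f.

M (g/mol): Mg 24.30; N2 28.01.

n(Mg) = 431.4 / 24.30 = 17.75 mol
n(N2) = 149.6 / 28.01 = 5.341 mol
n/ν for Mg = 17.75/3 = 5.917
n/ν for N2 = 5.341/1 = 5.341
Smallest n/ν is N2 → limiting reagent.
Mg consumed = (3/1) × 5.341 = 16.02 mol
Mg remaining = 17.75 − 16.02 = 1.730 mol
mass = 1.730 × 24.30 = 42.04 g

42.0 g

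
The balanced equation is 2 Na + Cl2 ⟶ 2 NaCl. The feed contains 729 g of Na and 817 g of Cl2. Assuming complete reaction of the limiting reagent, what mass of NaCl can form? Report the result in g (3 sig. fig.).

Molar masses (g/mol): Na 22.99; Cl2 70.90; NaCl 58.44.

n(Na) = 729.0 / 22.99 = 31.71 mol
n(Cl2) = 817.0 / 70.90 = 11.52 mol
n/ν for Na = 31.71/2 = 15.86
n/ν for Cl2 = 11.52/1 = 11.52
Smallest n/ν is Cl2 → limiting reagent.
n(NaCl) = (2/1) × 11.52 = 23.04 mol
mass = 23.04 × 58.44 = 1346 g

1350 g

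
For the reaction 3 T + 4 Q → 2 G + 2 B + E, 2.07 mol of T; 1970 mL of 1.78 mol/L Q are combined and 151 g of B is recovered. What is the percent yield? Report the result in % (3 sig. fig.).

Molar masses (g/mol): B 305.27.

35.8 %

n(T) = 2.070 mol
n(Q) = 1.78 × 1970/1000 = 3.507 mol
n/ν → T: 0.6900, Q: 0.8768; T is limiting.
theoretical n(B) = (2/3) × 2.070 = 1.380 mol → 421.3 g
% yield = 151 / 421.3 × 100 = 35.84 %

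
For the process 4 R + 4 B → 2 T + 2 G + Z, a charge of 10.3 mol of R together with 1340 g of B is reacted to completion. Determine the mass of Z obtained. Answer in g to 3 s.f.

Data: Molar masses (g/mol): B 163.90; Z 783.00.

1600 g

n(R) = 10.30 mol
n(B) = 1340 / 163.90 = 8.176 mol
n/ν → R: 2.575, B: 2.044; B is limiting.
n(Z) = (1/4) × 8.176 = 2.044 mol
mass = 2.044 × 783.00 = 1600 g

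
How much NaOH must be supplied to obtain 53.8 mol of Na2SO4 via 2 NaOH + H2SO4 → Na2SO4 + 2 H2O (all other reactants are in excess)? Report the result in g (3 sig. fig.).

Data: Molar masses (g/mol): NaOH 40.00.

n(Na2SO4) = 53.80 mol
n(NaOH) = (2/1) × 53.80 = 107.6 mol
mass = 107.6 × 40.00 = 4304 g

4300 g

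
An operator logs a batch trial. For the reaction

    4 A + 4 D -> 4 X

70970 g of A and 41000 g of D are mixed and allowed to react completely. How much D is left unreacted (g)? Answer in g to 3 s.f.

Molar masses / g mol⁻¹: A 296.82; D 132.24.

9380 g

n(A) = 70970 / 296.82 = 239.1 mol
n(D) = 41000 / 132.24 = 310.0 mol
n/ν for A = 239.1/4 = 59.78
n/ν for D = 310.0/4 = 77.50
Smallest n/ν is A → limiting reagent.
D consumed = (4/4) × 239.1 = 239.1 mol
D remaining = 310.0 − 239.1 = 70.90 mol
mass = 70.90 × 132.24 = 9376 g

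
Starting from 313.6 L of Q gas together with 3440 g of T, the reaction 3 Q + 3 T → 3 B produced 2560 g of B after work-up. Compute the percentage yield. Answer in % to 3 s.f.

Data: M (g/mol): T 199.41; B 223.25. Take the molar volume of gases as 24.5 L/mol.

n(Q) = 313.6 / 24.5 = 12.80 mol
n(T) = 3440 / 199.41 = 17.25 mol
n/ν → Q: 4.267, T: 5.750; Q is limiting.
theoretical n(B) = (3/3) × 12.80 = 12.80 mol → 2858 g
% yield = 2560 / 2858 × 100 = 89.57 %

89.6 %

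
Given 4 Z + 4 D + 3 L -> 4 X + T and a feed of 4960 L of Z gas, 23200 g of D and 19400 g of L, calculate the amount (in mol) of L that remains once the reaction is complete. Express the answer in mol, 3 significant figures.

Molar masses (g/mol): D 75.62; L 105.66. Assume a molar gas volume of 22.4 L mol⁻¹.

n(Z) = 4960 / 22.4 = 221.4 mol
n(D) = 23200 / 75.62 = 306.8 mol
n(L) = 19400 / 105.66 = 183.6 mol
n/ν → Z: 55.35, D: 76.70, L: 61.20; Z is limiting.
L consumed = (3/4) × 221.4 = 166.1 mol
L remaining = 183.6 − 166.1 = 17.50 mol

17.5 mol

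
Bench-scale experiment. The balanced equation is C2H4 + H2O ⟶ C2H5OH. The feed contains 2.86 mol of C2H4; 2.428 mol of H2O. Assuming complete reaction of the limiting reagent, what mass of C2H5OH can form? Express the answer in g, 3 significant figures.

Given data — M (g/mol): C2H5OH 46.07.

n(C2H4) = 2.860 mol
n(H2O) = 2.428 mol
n/ν for C2H4 = 2.860/1 = 2.860
n/ν for H2O = 2.428/1 = 2.428
Smallest n/ν is H2O → limiting reagent.
n(C2H5OH) = (1/1) × 2.428 = 2.428 mol
mass = 2.428 × 46.07 = 111.9 g

112 g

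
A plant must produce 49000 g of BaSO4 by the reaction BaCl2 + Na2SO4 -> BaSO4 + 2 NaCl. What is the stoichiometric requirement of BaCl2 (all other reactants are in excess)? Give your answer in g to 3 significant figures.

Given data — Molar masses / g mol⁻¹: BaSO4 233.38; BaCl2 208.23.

43700 g

n(BaSO4) = 49000 / 233.38 = 210.0 mol
n(BaCl2) = (1/1) × 210.0 = 210.0 mol
mass = 210.0 × 208.23 = 43730 g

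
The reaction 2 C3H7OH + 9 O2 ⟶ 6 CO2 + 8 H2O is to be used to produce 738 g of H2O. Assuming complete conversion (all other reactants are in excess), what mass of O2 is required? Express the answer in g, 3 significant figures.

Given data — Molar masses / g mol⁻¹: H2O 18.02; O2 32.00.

n(H2O) = 738 / 18.02 = 40.95 mol
n(O2) = (9/8) × 40.95 = 46.07 mol
mass = 46.07 × 32.00 = 1474 g

1470 g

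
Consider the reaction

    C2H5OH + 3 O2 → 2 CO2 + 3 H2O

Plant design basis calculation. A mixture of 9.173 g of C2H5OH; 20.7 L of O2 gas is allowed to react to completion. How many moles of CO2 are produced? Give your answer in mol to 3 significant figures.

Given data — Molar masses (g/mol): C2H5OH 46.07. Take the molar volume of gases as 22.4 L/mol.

0.398 mol

n(C2H5OH) = 9.173 / 46.07 = 0.1991 mol
n(O2) = 20.70 / 22.4 = 0.9241 mol
n/ν for C2H5OH = 0.1991/1 = 0.1991
n/ν for O2 = 0.9241/3 = 0.3080
Smallest n/ν is C2H5OH → limiting reagent.
n(CO2) = (2/1) × 0.1991 = 0.3982 mol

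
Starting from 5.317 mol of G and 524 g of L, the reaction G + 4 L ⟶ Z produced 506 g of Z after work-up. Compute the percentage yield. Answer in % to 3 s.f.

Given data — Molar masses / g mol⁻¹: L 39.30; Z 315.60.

n(G) = 5.317 mol
n(L) = 524.0 / 39.30 = 13.33 mol
n/ν for G = 5.317/1 = 5.317
n/ν for L = 13.33/4 = 3.333
Smallest n/ν is L → limiting reagent.
theoretical n(Z) = (1/4) × 13.33 = 3.333 mol → 1052 g
% yield = 506 / 1052 × 100 = 48.10 %

48.1 %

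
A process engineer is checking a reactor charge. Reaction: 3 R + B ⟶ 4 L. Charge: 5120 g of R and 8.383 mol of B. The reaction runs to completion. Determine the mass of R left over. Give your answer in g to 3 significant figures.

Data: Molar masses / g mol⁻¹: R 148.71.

n(R) = 5120 / 148.71 = 34.43 mol
n(B) = 8.383 mol
n/ν → R: 11.48, B: 8.383; B is limiting.
R consumed = (3/1) × 8.383 = 25.15 mol
R remaining = 34.43 − 25.15 = 9.280 mol
mass = 9.280 × 148.71 = 1380 g

1380 g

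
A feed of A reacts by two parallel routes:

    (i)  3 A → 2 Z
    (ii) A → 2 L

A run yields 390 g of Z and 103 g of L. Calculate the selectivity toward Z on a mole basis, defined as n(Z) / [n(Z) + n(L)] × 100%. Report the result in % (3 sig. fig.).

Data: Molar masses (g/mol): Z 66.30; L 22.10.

n(Z) = 390 / 66.30 = 5.882 mol
n(L) = 103 / 22.10 = 4.661 mol
selectivity = 5.882/(5.882+4.661) × 100 = 55.79 %

55.8 %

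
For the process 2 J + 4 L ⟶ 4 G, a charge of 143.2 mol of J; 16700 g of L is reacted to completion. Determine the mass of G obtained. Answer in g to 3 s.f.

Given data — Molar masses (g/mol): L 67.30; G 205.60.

n(J) = 143.2 mol
n(L) = 16700 / 67.30 = 248.1 mol
n/ν for J = 143.2/2 = 71.60
n/ν for L = 248.1/4 = 62.03
Smallest n/ν is L → limiting reagent.
n(G) = (4/4) × 248.1 = 248.1 mol
mass = 248.1 × 205.60 = 51010 g

51000 g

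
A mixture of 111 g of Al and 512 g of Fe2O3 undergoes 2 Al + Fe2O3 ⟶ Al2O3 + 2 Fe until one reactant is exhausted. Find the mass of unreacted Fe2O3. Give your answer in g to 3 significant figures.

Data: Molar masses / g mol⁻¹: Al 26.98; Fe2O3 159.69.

184 g

n(Al) = 111.0 / 26.98 = 4.114 mol
n(Fe2O3) = 512.0 / 159.69 = 3.206 mol
n/ν for Al = 4.114/2 = 2.057
n/ν for Fe2O3 = 3.206/1 = 3.206
Smallest n/ν is Al → limiting reagent.
Fe2O3 consumed = (1/2) × 4.114 = 2.057 mol
Fe2O3 remaining = 3.206 − 2.057 = 1.149 mol
mass = 1.149 × 159.69 = 183.5 g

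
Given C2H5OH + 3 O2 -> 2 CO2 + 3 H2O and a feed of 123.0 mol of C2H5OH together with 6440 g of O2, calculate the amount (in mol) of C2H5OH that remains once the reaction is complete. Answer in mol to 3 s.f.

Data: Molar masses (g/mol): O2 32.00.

55.9 mol

n(C2H5OH) = 123.0 mol
n(O2) = 6440 / 32.00 = 201.3 mol
n/ν → C2H5OH: 123.0, O2: 67.10; O2 is limiting.
C2H5OH consumed = (1/3) × 201.3 = 67.10 mol
C2H5OH remaining = 123.0 − 67.10 = 55.90 mol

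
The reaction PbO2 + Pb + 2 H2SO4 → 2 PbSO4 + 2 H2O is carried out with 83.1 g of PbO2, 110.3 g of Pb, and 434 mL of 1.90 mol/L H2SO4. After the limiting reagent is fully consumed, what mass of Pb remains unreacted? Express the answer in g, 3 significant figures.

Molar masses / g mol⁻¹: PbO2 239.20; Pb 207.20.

38.3 g

n(PbO2) = 83.10 / 239.20 = 0.3474 mol
n(Pb) = 110.3 / 207.20 = 0.5323 mol
n(H2SO4) = 1.90 × 434.0/1000 = 0.8246 mol
n/ν → PbO2: 0.3474, Pb: 0.5323, H2SO4: 0.4123; PbO2 is limiting.
Pb consumed = (1/1) × 0.3474 = 0.3474 mol
Pb remaining = 0.5323 − 0.3474 = 0.1849 mol
mass = 0.1849 × 207.20 = 38.31 g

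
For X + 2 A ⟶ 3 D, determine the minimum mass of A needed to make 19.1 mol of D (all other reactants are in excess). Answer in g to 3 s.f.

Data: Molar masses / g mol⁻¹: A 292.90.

3730 g

n(D) = 19.10 mol
n(A) = (2/3) × 19.10 = 12.73 mol
mass = 12.73 × 292.90 = 3729 g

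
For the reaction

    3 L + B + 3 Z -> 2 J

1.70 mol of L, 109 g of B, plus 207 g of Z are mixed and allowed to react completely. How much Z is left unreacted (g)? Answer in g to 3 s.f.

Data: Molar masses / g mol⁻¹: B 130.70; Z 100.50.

n(L) = 1.700 mol
n(B) = 109.0 / 130.70 = 0.8340 mol
n(Z) = 207.0 / 100.50 = 2.060 mol
n/ν → L: 0.5667, B: 0.8340, Z: 0.6867; L is limiting.
Z consumed = (3/3) × 1.700 = 1.700 mol
Z remaining = 2.060 − 1.700 = 0.3600 mol
mass = 0.3600 × 100.50 = 36.18 g

36.2 g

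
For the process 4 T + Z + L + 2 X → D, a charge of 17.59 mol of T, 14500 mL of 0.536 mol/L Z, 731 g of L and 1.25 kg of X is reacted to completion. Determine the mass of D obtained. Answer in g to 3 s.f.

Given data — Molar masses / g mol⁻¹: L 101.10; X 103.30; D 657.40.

n(T) = 17.59 mol
n(Z) = 0.536 × 14500/1000 = 7.772 mol
n(L) = 731.0 / 101.10 = 7.230 mol
n(X) = 1.250×1000 / 103.30 = 12.10 mol
n/ν → T: 4.398, Z: 7.772, L: 7.230, X: 6.050; T is limiting.
n(D) = (1/4) × 17.59 = 4.398 mol
mass = 4.398 × 657.40 = 2891 g

2890 g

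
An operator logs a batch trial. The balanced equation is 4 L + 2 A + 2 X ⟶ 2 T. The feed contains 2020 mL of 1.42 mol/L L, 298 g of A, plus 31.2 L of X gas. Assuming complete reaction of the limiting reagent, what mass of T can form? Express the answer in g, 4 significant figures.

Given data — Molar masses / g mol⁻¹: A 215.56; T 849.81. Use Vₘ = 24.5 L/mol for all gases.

1082 g

n(L) = 1.42 × 2020/1000 = 2.868 mol
n(A) = 298.0 / 215.56 = 1.382 mol
n(X) = 31.20 / 24.5 = 1.273 mol
n/ν for L = 2.868/4 = 0.7170
n/ν for A = 1.382/2 = 0.6910
n/ν for X = 1.273/2 = 0.6365
Smallest n/ν is X → limiting reagent.
n(T) = (2/2) × 1.273 = 1.273 mol
mass = 1.273 × 849.81 = 1082 g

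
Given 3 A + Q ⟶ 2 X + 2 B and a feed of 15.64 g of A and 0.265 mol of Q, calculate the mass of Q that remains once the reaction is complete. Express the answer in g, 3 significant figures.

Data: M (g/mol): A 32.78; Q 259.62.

n(A) = 15.64 / 32.78 = 0.4771 mol
n(Q) = 0.2650 mol
n/ν for A = 0.4771/3 = 0.1590
n/ν for Q = 0.2650/1 = 0.2650
Smallest n/ν is A → limiting reagent.
Q consumed = (1/3) × 0.4771 = 0.1590 mol
Q remaining = 0.2650 − 0.1590 = 0.1060 mol
mass = 0.1060 × 259.62 = 27.52 g

27.5 g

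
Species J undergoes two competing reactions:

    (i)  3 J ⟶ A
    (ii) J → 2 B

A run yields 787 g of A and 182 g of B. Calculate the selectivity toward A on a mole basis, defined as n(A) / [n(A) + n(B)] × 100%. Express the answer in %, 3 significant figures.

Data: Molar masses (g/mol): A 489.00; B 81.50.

41.9 %

n(A) = 787 / 489.00 = 1.609 mol
n(B) = 182 / 81.50 = 2.233 mol
selectivity = 1.609/(1.609+2.233) × 100 = 41.88 %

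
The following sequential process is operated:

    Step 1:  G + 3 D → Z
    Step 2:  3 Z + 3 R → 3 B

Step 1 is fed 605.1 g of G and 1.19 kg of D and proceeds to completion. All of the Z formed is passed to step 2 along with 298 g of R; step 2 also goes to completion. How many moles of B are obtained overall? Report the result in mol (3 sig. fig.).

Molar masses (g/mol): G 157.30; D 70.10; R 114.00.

2.61 mol

Step 1:
n(G) = 605.1 / 157.30 = 3.847 mol
n(D) = 1.190×1000 / 70.10 = 16.98 mol
n/ν for G = 3.847/1 = 3.847
n/ν for D = 16.98/3 = 5.660
Smallest n/ν is G → limiting reagent.
n(Z) produced = (1/1) × 3.847 = 3.847 mol
Step 2:
n(Z) available = 3.847 mol
n(R) = 298.0 / 114.00 = 2.614 mol
n/ν for Z = 3.847/3 = 1.282
n/ν for R = 2.614/3 = 0.8713
Smallest n/ν is R → limiting reagent.
n(B) = (3/3) × 2.614 = 2.614 mol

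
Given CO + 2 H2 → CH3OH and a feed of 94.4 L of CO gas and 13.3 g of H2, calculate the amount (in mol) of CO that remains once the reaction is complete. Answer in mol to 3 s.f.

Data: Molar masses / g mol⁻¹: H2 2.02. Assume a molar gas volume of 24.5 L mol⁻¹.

0.561 mol

n(CO) = 94.40 / 24.5 = 3.853 mol
n(H2) = 13.30 / 2.02 = 6.584 mol
n/ν for CO = 3.853/1 = 3.853
n/ν for H2 = 6.584/2 = 3.292
Smallest n/ν is H2 → limiting reagent.
CO consumed = (1/2) × 6.584 = 3.292 mol
CO remaining = 3.853 − 3.292 = 0.5610 mol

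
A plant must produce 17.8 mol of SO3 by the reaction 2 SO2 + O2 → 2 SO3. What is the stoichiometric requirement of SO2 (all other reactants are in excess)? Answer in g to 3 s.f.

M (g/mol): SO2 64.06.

1140 g

n(SO3) = 17.80 mol
n(SO2) = (2/2) × 17.80 = 17.80 mol
mass = 17.80 × 64.06 = 1140 g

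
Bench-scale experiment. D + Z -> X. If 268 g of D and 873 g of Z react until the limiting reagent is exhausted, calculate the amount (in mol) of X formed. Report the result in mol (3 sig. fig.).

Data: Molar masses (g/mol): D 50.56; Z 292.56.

n(D) = 268.0 / 50.56 = 5.301 mol
n(Z) = 873.0 / 292.56 = 2.984 mol
n/ν for D = 5.301/1 = 5.301
n/ν for Z = 2.984/1 = 2.984
Smallest n/ν is Z → limiting reagent.
n(X) = (1/1) × 2.984 = 2.984 mol

2.98 mol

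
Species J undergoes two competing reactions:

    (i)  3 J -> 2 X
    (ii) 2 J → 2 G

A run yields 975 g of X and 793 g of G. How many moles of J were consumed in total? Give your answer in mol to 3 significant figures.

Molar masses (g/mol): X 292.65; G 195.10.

n(X) = 975 / 292.65 = 3.332 mol
n(G) = 793 / 195.10 = 4.065 mol
n(J) via (i) = (3/2)×3.332 = 4.998 mol
n(J) via (ii) = (2/2)×4.065 = 4.065 mol
total n(J) = 4.998 + 4.065 = 9.063 mol

9.06 mol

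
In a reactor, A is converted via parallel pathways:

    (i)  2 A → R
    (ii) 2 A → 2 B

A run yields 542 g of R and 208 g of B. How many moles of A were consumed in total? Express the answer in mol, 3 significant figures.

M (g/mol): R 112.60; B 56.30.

13.3 mol

n(R) = 542 / 112.60 = 4.813 mol
n(B) = 208 / 56.30 = 3.694 mol
n(A) via (i) = (2/1)×4.813 = 9.626 mol
n(A) via (ii) = (2/2)×3.694 = 3.694 mol
total n(A) = 9.626 + 3.694 = 13.32 mol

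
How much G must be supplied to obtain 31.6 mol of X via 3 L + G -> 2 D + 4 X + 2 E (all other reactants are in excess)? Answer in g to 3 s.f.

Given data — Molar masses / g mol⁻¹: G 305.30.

n(X) = 31.60 mol
n(G) = (1/4) × 31.60 = 7.900 mol
mass = 7.900 × 305.30 = 2412 g

2410 g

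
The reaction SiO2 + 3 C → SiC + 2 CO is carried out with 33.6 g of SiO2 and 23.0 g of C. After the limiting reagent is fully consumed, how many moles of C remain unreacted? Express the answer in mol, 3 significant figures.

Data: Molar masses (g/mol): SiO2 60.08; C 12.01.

0.237 mol

n(SiO2) = 33.60 / 60.08 = 0.5593 mol
n(C) = 23.00 / 12.01 = 1.915 mol
n/ν for SiO2 = 0.5593/1 = 0.5593
n/ν for C = 1.915/3 = 0.6383
Smallest n/ν is SiO2 → limiting reagent.
C consumed = (3/1) × 0.5593 = 1.678 mol
C remaining = 1.915 − 1.678 = 0.2370 mol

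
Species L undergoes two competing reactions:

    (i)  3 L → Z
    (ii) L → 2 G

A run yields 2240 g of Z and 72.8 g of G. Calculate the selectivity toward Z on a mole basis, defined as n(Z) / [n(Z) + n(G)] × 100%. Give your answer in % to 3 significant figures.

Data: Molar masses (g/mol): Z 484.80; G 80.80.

83.7 %

n(Z) = 2240 / 484.80 = 4.620 mol
n(G) = 72.8 / 80.80 = 0.9010 mol
selectivity = 4.620/(4.620+0.9010) × 100 = 83.68 %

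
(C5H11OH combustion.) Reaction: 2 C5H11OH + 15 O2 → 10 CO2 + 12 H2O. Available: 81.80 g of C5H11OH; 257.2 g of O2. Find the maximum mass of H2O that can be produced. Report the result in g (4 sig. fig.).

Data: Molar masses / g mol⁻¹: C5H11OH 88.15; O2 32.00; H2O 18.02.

n(C5H11OH) = 81.80 / 88.15 = 0.9280 mol
n(O2) = 257.2 / 32.00 = 8.038 mol
n/ν → C5H11OH: 0.4640, O2: 0.5359; C5H11OH is limiting.
n(H2O) = (12/2) × 0.9280 = 5.568 mol
mass = 5.568 × 18.02 = 100.3 g

100.3 g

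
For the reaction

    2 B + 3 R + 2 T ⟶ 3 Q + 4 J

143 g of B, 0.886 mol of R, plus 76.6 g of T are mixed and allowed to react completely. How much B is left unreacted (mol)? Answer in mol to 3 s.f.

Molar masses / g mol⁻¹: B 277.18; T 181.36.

0.0935 mol

n(B) = 143.0 / 277.18 = 0.5159 mol
n(R) = 0.8860 mol
n(T) = 76.60 / 181.36 = 0.4224 mol
n/ν for B = 0.5159/2 = 0.2580
n/ν for R = 0.8860/3 = 0.2953
n/ν for T = 0.4224/2 = 0.2112
Smallest n/ν is T → limiting reagent.
B consumed = (2/2) × 0.4224 = 0.4224 mol
B remaining = 0.5159 − 0.4224 = 0.09350 mol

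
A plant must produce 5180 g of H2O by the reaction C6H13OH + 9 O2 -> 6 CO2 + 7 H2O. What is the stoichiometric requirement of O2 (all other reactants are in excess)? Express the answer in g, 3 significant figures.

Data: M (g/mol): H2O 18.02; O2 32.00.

11800 g

n(H2O) = 5180 / 18.02 = 287.5 mol
n(O2) = (9/7) × 287.5 = 369.6 mol
mass = 369.6 × 32.00 = 11830 g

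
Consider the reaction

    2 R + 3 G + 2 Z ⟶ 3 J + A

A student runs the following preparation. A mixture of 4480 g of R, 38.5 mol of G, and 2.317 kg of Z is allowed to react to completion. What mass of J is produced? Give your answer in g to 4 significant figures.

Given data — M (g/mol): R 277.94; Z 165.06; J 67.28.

n(R) = 4480 / 277.94 = 16.12 mol
n(G) = 38.50 mol
n(Z) = 2.317×1000 / 165.06 = 14.04 mol
n/ν for R = 16.12/2 = 8.060
n/ν for G = 38.50/3 = 12.83
n/ν for Z = 14.04/2 = 7.020
Smallest n/ν is Z → limiting reagent.
n(J) = (3/2) × 14.04 = 21.06 mol
mass = 21.06 × 67.28 = 1417 g

1417 g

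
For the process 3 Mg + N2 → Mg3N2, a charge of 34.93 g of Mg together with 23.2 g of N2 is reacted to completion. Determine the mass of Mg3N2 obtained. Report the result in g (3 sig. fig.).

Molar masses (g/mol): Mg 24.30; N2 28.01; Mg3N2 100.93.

n(Mg) = 34.93 / 24.30 = 1.437 mol
n(N2) = 23.20 / 28.01 = 0.8283 mol
n/ν for Mg = 1.437/3 = 0.4790
n/ν for N2 = 0.8283/1 = 0.8283
Smallest n/ν is Mg → limiting reagent.
n(Mg3N2) = (1/3) × 1.437 = 0.4790 mol
mass = 0.4790 × 100.93 = 48.35 g

48.4 g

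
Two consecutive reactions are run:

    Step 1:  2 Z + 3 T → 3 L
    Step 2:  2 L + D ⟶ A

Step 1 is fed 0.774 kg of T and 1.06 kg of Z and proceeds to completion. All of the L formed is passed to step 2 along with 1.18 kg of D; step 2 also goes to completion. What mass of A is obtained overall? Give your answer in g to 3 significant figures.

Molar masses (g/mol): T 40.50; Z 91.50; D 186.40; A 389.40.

Step 1:
n(T) = 0.7740×1000 / 40.50 = 19.11 mol
n(Z) = 1.060×1000 / 91.50 = 11.58 mol
n/ν for T = 19.11/3 = 6.370
n/ν for Z = 11.58/2 = 5.790
Smallest n/ν is Z → limiting reagent.
n(L) produced = (3/2) × 11.58 = 17.37 mol
Step 2:
n(L) available = 17.37 mol
n(D) = 1.180×1000 / 186.40 = 6.330 mol
n/ν for L = 17.37/2 = 8.685
n/ν for D = 6.330/1 = 6.330
Smallest n/ν is D → limiting reagent.
n(A) = (1/1) × 6.330 = 6.330 mol
mass = 6.330 × 389.40 = 2465 g

2470 g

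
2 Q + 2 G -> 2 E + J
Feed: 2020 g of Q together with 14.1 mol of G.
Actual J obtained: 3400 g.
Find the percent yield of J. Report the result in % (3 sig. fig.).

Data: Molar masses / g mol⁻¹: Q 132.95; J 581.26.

n(Q) = 2020 / 132.95 = 15.19 mol
n(G) = 14.10 mol
n/ν for Q = 15.19/2 = 7.595
n/ν for G = 14.10/2 = 7.050
Smallest n/ν is G → limiting reagent.
theoretical n(J) = (1/2) × 14.10 = 7.050 mol → 4098 g
% yield = 3400 / 4098 × 100 = 82.97 %

83.0 %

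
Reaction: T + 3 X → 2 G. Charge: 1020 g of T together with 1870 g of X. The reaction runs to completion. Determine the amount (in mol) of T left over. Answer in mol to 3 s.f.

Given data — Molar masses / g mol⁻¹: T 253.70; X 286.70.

1.85 mol

n(T) = 1020 / 253.70 = 4.020 mol
n(X) = 1870 / 286.70 = 6.522 mol
n/ν for T = 4.020/1 = 4.020
n/ν for X = 6.522/3 = 2.174
Smallest n/ν is X → limiting reagent.
T consumed = (1/3) × 6.522 = 2.174 mol
T remaining = 4.020 − 2.174 = 1.846 mol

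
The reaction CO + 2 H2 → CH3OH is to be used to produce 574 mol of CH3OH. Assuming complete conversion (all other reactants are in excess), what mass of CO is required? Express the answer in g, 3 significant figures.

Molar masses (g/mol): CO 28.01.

16100 g

n(CH3OH) = 574.0 mol
n(CO) = (1/1) × 574.0 = 574.0 mol
mass = 574.0 × 28.01 = 16080 g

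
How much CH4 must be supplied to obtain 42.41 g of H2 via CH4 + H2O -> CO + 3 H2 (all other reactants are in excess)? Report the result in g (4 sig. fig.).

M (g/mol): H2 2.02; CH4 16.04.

112.3 g

n(H2) = 42.41 / 2.02 = 21.00 mol
n(CH4) = (1/3) × 21.00 = 7.000 mol
mass = 7.000 × 16.04 = 112.3 g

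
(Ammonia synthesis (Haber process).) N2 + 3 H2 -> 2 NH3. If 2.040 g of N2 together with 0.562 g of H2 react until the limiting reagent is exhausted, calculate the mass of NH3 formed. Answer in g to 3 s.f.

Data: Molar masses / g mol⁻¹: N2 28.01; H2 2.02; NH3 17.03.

2.48 g

n(N2) = 2.040 / 28.01 = 0.07283 mol
n(H2) = 0.5620 / 2.02 = 0.2782 mol
n/ν for N2 = 0.07283/1 = 0.07283
n/ν for H2 = 0.2782/3 = 0.09273
Smallest n/ν is N2 → limiting reagent.
n(NH3) = (2/1) × 0.07283 = 0.1457 mol
mass = 0.1457 × 17.03 = 2.481 g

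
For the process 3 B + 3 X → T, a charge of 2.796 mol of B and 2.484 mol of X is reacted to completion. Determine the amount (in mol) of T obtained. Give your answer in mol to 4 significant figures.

n(B) = 2.796 mol
n(X) = 2.484 mol
n/ν for B = 2.796/3 = 0.9320
n/ν for X = 2.484/3 = 0.8280
Smallest n/ν is X → limiting reagent.
n(T) = (1/3) × 2.484 = 0.8280 mol

0.8280 mol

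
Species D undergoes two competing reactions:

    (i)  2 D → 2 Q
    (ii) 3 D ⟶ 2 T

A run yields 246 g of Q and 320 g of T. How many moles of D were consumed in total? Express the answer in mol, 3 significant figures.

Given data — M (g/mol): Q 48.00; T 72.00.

11.8 mol

n(Q) = 246 / 48.00 = 5.125 mol
n(T) = 320 / 72.00 = 4.444 mol
n(D) via (i) = (2/2)×5.125 = 5.125 mol
n(D) via (ii) = (3/2)×4.444 = 6.666 mol
total n(D) = 5.125 + 6.666 = 11.79 mol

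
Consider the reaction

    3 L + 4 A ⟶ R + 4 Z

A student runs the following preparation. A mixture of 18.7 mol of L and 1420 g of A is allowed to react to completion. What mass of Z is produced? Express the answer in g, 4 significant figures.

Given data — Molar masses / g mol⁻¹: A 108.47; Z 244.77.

n(L) = 18.70 mol
n(A) = 1420 / 108.47 = 13.09 mol
n/ν → L: 6.233, A: 3.273; A is limiting.
n(Z) = (4/4) × 13.09 = 13.09 mol
mass = 13.09 × 244.77 = 3204 g

3204 g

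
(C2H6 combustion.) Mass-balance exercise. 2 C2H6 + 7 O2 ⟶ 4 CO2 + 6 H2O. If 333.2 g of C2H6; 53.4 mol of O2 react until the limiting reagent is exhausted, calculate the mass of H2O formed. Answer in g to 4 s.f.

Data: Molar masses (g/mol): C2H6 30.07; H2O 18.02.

n(C2H6) = 333.2 / 30.07 = 11.08 mol
n(O2) = 53.40 mol
n/ν → C2H6: 5.540, O2: 7.629; C2H6 is limiting.
n(H2O) = (6/2) × 11.08 = 33.24 mol
mass = 33.24 × 18.02 = 599.0 g

599.0 g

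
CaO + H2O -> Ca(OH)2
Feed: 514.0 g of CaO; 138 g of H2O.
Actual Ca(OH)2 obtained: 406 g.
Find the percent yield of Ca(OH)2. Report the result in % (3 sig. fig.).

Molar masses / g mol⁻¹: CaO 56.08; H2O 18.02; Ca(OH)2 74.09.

n(CaO) = 514.0 / 56.08 = 9.165 mol
n(H2O) = 138.0 / 18.02 = 7.658 mol
n/ν for CaO = 9.165/1 = 9.165
n/ν for H2O = 7.658/1 = 7.658
Smallest n/ν is H2O → limiting reagent.
theoretical n(Ca(OH)2) = (1/1) × 7.658 = 7.658 mol → 567.4 g
% yield = 406 / 567.4 × 100 = 71.55 %

71.6 %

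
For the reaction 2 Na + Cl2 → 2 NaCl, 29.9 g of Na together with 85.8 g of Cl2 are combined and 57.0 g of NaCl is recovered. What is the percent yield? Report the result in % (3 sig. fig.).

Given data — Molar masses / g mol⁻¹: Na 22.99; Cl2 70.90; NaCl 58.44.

n(Na) = 29.90 / 22.99 = 1.301 mol
n(Cl2) = 85.80 / 70.90 = 1.210 mol
n/ν for Na = 1.301/2 = 0.6505
n/ν for Cl2 = 1.210/1 = 1.210
Smallest n/ν is Na → limiting reagent.
theoretical n(NaCl) = (2/2) × 1.301 = 1.301 mol → 76.03 g
% yield = 57.0 / 76.03 × 100 = 74.97 %

75.0 %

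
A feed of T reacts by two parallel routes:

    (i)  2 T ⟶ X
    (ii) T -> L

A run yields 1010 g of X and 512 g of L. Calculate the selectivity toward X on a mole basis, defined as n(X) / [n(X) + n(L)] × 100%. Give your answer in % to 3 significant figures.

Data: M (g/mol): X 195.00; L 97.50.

49.7 %

n(X) = 1010 / 195.00 = 5.179 mol
n(L) = 512 / 97.50 = 5.251 mol
selectivity = 5.179/(5.179+5.251) × 100 = 49.65 %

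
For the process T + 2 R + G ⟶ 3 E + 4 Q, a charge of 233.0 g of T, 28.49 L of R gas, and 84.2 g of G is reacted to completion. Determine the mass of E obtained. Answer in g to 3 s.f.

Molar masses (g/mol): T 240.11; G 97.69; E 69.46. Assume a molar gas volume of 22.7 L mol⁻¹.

n(T) = 233.0 / 240.11 = 0.9704 mol
n(R) = 28.49 / 22.7 = 1.255 mol
n(G) = 84.20 / 97.69 = 0.8619 mol
n/ν for T = 0.9704/1 = 0.9704
n/ν for R = 1.255/2 = 0.6275
n/ν for G = 0.8619/1 = 0.8619
Smallest n/ν is R → limiting reagent.
n(E) = (3/2) × 1.255 = 1.883 mol
mass = 1.883 × 69.46 = 130.8 g

131 g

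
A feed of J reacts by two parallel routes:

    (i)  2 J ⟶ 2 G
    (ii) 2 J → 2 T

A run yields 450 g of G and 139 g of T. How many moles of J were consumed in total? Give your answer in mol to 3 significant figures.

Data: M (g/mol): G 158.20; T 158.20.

3.72 mol

n(G) = 450 / 158.20 = 2.845 mol
n(T) = 139 / 158.20 = 0.8786 mol
n(J) via (i) = (2/2)×2.845 = 2.845 mol
n(J) via (ii) = (2/2)×0.8786 = 0.8786 mol
total n(J) = 2.845 + 0.8786 = 3.724 mol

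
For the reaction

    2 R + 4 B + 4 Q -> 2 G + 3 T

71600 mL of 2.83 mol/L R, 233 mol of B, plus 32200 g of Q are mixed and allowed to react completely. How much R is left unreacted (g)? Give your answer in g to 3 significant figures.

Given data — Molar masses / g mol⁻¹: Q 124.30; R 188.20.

16200 g

n(R) = 2.83 × 71600/1000 = 202.6 mol
n(B) = 233.0 mol
n(Q) = 32200 / 124.30 = 259.1 mol
n/ν → R: 101.3, B: 58.25, Q: 64.78; B is limiting.
R consumed = (2/4) × 233.0 = 116.5 mol
R remaining = 202.6 − 116.5 = 86.10 mol
mass = 86.10 × 188.20 = 16200 g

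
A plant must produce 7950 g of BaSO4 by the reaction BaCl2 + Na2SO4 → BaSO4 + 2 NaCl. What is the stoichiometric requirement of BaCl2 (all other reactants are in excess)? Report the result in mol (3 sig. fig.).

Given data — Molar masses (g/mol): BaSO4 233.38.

n(BaSO4) = 7950 / 233.38 = 34.06 mol
n(BaCl2) = (1/1) × 34.06 = 34.06 mol

34.1 mol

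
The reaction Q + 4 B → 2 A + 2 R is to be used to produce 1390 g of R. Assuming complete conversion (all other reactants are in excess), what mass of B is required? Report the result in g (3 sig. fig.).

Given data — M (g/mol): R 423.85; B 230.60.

n(R) = 1390 / 423.85 = 3.279 mol
n(B) = (4/2) × 3.279 = 6.558 mol
mass = 6.558 × 230.60 = 1512 g

1510 g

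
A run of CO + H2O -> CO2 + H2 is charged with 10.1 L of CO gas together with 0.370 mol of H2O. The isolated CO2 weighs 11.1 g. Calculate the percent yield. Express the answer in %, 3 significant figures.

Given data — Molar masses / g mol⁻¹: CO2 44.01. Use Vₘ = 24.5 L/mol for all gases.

68.2 %

n(CO) = 10.10 / 24.5 = 0.4122 mol
n(H2O) = 0.3700 mol
n/ν for CO = 0.4122/1 = 0.4122
n/ν for H2O = 0.3700/1 = 0.3700
Smallest n/ν is H2O → limiting reagent.
theoretical n(CO2) = (1/1) × 0.3700 = 0.3700 mol → 16.28 g
% yield = 11.1 / 16.28 × 100 = 68.18 %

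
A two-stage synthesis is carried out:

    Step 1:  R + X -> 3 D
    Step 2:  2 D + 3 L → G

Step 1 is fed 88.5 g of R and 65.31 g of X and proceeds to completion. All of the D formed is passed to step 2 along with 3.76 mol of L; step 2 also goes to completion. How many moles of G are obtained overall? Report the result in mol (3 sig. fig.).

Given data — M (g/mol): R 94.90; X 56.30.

1.25 mol

Step 1:
n(R) = 88.50 / 94.90 = 0.9326 mol
n(X) = 65.31 / 56.30 = 1.160 mol
n/ν → R: 0.9326, X: 1.160; R is limiting.
n(D) produced = (3/1) × 0.9326 = 2.798 mol
Step 2:
n(D) available = 2.798 mol
n(L) = 3.760 mol
n/ν → D: 1.399, L: 1.253; L is limiting.
n(G) = (1/3) × 3.760 = 1.253 mol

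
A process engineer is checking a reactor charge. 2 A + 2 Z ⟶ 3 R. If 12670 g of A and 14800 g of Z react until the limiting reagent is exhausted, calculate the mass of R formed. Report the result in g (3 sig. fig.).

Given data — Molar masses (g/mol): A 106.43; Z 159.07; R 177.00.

24700 g

n(A) = 12670 / 106.43 = 119.0 mol
n(Z) = 14800 / 159.07 = 93.04 mol
n/ν for A = 119.0/2 = 59.50
n/ν for Z = 93.04/2 = 46.52
Smallest n/ν is Z → limiting reagent.
n(R) = (3/2) × 93.04 = 139.6 mol
mass = 139.6 × 177.00 = 24710 g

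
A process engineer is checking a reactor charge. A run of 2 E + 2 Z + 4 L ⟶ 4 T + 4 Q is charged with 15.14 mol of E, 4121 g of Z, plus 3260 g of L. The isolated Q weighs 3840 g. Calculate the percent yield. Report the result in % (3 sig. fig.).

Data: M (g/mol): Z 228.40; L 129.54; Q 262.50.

n(E) = 15.14 mol
n(Z) = 4121 / 228.40 = 18.04 mol
n(L) = 3260 / 129.54 = 25.17 mol
n/ν → E: 7.570, Z: 9.020, L: 6.293; L is limiting.
theoretical n(Q) = (4/4) × 25.17 = 25.17 mol → 6607 g
% yield = 3840 / 6607 × 100 = 58.12 %

58.1 %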